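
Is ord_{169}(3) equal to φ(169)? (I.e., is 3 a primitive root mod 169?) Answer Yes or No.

No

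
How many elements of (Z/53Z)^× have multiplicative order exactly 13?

φ(53) = 53 − 1 = 52 = 2^2 · 13.
Since (Z/53Z)^× is cyclic of order 52, the number of elements of order d is φ(d) when d | 52 and 0 otherwise.
13 | 52, and φ(13) = 13 − 1 = 12.

12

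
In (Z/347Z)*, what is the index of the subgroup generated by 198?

1

Since 198 ∈ (Z/347Z)^×, its order divides φ(347) = 347 − 1 = 346 = 2 · 173.
Divisors of 346: 1, 2, 173, 346.
Evaluate successive powers at the divisors of 346:
198^1 ≡ 198 (mod 347)
198^2 ≡ 340 (mod 347)
198^173 ≡ 346 (mod 347)
198^346 ≡ 1 (mod 347) ✓
So ord_347(198) = 346, hence |⟨198⟩| = 346.
The index is φ(347) / ord(198) = 346 / 346 = 1.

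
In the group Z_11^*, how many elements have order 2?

1

φ(11) = 11 − 1 = 10 = 2 · 5.
In a cyclic group of order 10, there are φ(d) elements of order d for each divisor d of 10, and zero for non-divisors.
2 | 10, and φ(2) = 2 − 1 = 1.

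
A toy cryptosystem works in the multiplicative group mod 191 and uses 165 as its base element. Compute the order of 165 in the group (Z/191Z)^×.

ord(165) | φ(191) = 191 − 1 = 190 = 2 · 5 · 19.
Divisors of 190: 1, 2, 5, 10, 19, 38, 95, 190.
Evaluate successive powers at the divisors of 190:
165^1 ≡ 165 (mod 191)
165^2 ≡ 103 (mod 191)
165^5 ≡ 161 (mod 191)
165^10 ≡ 136 (mod 191)
165^19 ≡ 82 (mod 191)
165^38 ≡ 39 (mod 191)
165^95 ≡ 190 (mod 191)
165^190 ≡ 1 (mod 191) ✓
So ord_191(165) = 190.

190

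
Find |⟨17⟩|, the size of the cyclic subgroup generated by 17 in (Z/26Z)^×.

6

By Lagrange's theorem, ord_26(17) divides φ(26) = φ(2)·φ(13) = 1·12 = 12 = 2^2 · 3.
Divisors of 12: 1, 2, 3, 4, 6, 12.
Evaluate successive powers at the divisors of 12:
17^1 ≡ 17
17^2 ≡ 3
17^3 ≡ 25
17^4 ≡ 9
17^6 ≡ 1
So ord_26(17) = 6.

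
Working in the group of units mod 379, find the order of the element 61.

27

ord(61) | φ(379) = 379 − 1 = 378 = 2 · 3^3 · 7.
Divisors of 378: 1, 2, 3, 6, 7, 9, 14, 18, 21, 27, 42, 54, 63, 126, 189, 378.
Compute 61^d (mod 379) for the divisors d until we hit 1:
61^1 ≡ 61
61^2 ≡ 310
61^3 ≡ 339
61^6 ≡ 84
61^7 ≡ 197
61^9 ≡ 51
61^14 ≡ 151
61^18 ≡ 327
61^21 ≡ 185
61^27 ≡ 1
Hence ord(61) = 27.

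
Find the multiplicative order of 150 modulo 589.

18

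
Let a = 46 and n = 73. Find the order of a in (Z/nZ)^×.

ord(46) | φ(73) = 73 − 1 = 72 = 2^3 · 3^2.
Divisors of 72: 1, 2, 3, 4, 6, 8, 9, 12, 18, 24, 36, 72.
Test each divisor d:
46^1 ≡ 46 (mod 73)
46^2 ≡ 72 (mod 73)
46^3 ≡ 27 (mod 73)
46^4 ≡ 1 (mod 73) ✓
The smallest such exponent is 4, so the order of 46 is 4.

4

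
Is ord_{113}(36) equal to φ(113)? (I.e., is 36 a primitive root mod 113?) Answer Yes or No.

No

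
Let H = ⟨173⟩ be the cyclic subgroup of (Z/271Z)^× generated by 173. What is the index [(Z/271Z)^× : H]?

The order of 173 must divide φ(271) = 271 − 1 = 270 = 2 · 3^3 · 5.
Divisors of 270: 1, 2, 3, 5, 6, 9, 10, 15, 18, 27, 30, 45, 54, 90, 135, 270.
Compute 173^d (mod 271) for the divisors d until we hit 1:
173^1 ≡ 173 (mod 271)
173^2 ≡ 119 (mod 271)
173^3 ≡ 262 (mod 271)
173^5 ≡ 13 (mod 271)
173^6 ≡ 81 (mod 271)
173^9 ≡ 84 (mod 271)
173^10 ≡ 169 (mod 271)
173^15 ≡ 29 (mod 271)
173^18 ≡ 10 (mod 271)
173^27 ≡ 27 (mod 271)
173^30 ≡ 28 (mod 271)
173^45 ≡ 270 (mod 271)
173^54 ≡ 187 (mod 271)
173^90 ≡ 1 (mod 271) ✓
So ord_271(173) = 90, hence |⟨173⟩| = 90.
Index = |(Z/271Z)^×| / |⟨173⟩| = 270 / 90 = 3.

3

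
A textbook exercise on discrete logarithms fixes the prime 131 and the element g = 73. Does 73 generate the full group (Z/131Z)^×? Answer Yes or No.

φ(131) = 131 − 1 = 130 = 2 · 5 · 13.
Test 73^(130/q) mod 131 for each prime factor q of 130:
73^65 ≡ 130 (mod 131)  [q = 2: ≢ 1 ✓]
73^26 ≡ 58 (mod 131)  [q = 5: ≢ 1 ✓]
73^10 ≡ 1 (mod 131)  [q = 13: ≡ 1 ✗]
Since 73^10 ≡ 1, the order of 73 divides 10 < 130, so 73 is not a primitive root.

No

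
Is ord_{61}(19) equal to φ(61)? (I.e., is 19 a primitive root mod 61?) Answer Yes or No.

φ(61) = 61 − 1 = 60 = 2^2 · 3 · 5.
An element g generates (Z/61Z)^× iff g^(60/q) ≢ 1 (mod 61) for each prime q ∈ {2, 3, 5}.
19^30 ≡ 1 (mod 61)  [q = 2: ≡ 1 ✗]
19^20 ≡ 13 (mod 61)  [q = 3: ≢ 1 ✓]
19^12 ≡ 9 (mod 61)  [q = 5: ≢ 1 ✓]
Since 19^30 ≡ 1, the order of 19 divides 30 < 60, so 19 is not a primitive root.

No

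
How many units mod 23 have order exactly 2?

φ(23) = 23 − 1 = 22 = 2 · 11.
In a cyclic group of order 22, there are φ(d) elements of order d for each divisor d of 22, and zero for non-divisors.
2 | 22, and φ(2) = 2 − 1 = 1.

1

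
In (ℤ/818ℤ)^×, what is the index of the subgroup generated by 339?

Since 339 ∈ (Z/818Z)^×, its order divides φ(818) = φ(2)·φ(409) = 1·408 = 408 = 2^3 · 3 · 17.
Divisors of 408: 1, 2, 3, 4, 6, 8, 12, 17, 24, 34, 51, 68, 102, 136, 204, 408.
Test each divisor d:
339^1 ≡ 339 (mod 818)
339^2 ≡ 401 (mod 818)
339^3 ≡ 151 (mod 818)
339^4 ≡ 473 (mod 818)
339^6 ≡ 715 (mod 818)
339^8 ≡ 415 (mod 818)
339^12 ≡ 793 (mod 818)
339^17 ≡ 343 (mod 818)
339^24 ≡ 625 (mod 818)
339^34 ≡ 675 (mod 818)
339^51 ≡ 31 (mod 818)
339^68 ≡ 817 (mod 818)
339^102 ≡ 143 (mod 818)
339^136 ≡ 1 (mod 818) ✓
The order of 339 is 136, so the subgroup it generates has 136 elements.
[(Z/818Z)^× : ⟨339⟩] = 408/136 = 3.

3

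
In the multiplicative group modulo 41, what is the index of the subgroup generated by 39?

2

By Lagrange's theorem, ord_41(39) divides φ(41) = 41 − 1 = 40 = 2^3 · 5.
Divisors of 40: 1, 2, 4, 5, 8, 10, 20, 40.
Check 39^d mod 41 for each divisor in increasing order:
39^1 ≡ 39 (mod 41)
39^2 ≡ 4 (mod 41)
39^4 ≡ 16 (mod 41)
39^5 ≡ 9 (mod 41)
39^8 ≡ 10 (mod 41)
39^10 ≡ 40 (mod 41)
39^20 ≡ 1 (mod 41) ✓
Thus |⟨39⟩| = ord(39) = 20.
Index = |(Z/41Z)^×| / |⟨39⟩| = 40 / 20 = 2.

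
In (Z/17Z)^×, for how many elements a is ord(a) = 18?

φ(17) = 17 − 1 = 16 = 2^4.
Since (Z/17Z)^× is cyclic of order 16, the number of elements of order d is φ(d) when d | 16 and 0 otherwise.
Here 16 is not a multiple of 18, so there are no elements of order 18.

0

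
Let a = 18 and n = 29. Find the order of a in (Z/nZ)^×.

28

The order of 18 must divide φ(29) = 29 − 1 = 28 = 2^2 · 7.
Divisors of 28: 1, 2, 4, 7, 14, 28.
Check 18^d mod 29 for each divisor in increasing order:
18^1 ≡ 18 (mod 29)
18^2 ≡ 5 (mod 29)
18^4 ≡ 25 (mod 29)
18^7 ≡ 17 (mod 29)
18^14 ≡ 28 (mod 29)
18^28 ≡ 1 (mod 29) ✓
Therefore the multiplicative order of 18 modulo 29 is 28.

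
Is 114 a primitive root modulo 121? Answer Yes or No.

φ(121) = φ(11^2) = 11·(11−1) = 110 = 2 · 5 · 11.
Test 114^(110/q) mod 121 for each prime factor q of 110:
114^55 ≡ 1 (mod 121)  [q = 2: ≡ 1 ✗]
114^22 ≡ 27 (mod 121)  [q = 5: ≢ 1 ✓]
114^10 ≡ 23 (mod 121)  [q = 11: ≢ 1 ✓]
The check at q = 2 fails, so 114 generates a proper subgroup.

No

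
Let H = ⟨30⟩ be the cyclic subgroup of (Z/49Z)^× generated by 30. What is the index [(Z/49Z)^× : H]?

14

ord(30) | φ(49) = φ(7^2) = 7·(7−1) = 42 = 2 · 3 · 7.
Divisors of 42: 1, 2, 3, 6, 7, 14, 21, 42.
Check 30^d mod 49 for each divisor in increasing order:
30^1 ≡ 30 (mod 49)
30^2 ≡ 18 (mod 49)
30^3 ≡ 1 (mod 49) ✓
Thus |⟨30⟩| = ord(30) = 3.
The index is φ(49) / ord(30) = 42 / 3 = 14.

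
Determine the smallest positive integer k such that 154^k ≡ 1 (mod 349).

348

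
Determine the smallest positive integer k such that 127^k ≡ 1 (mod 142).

70

By Lagrange's theorem, ord_142(127) divides φ(142) = φ(2)·φ(71) = 1·70 = 70 = 2 · 5 · 7.
Divisors of 70: 1, 2, 5, 7, 10, 14, 35, 70.
Evaluate successive powers at the divisors of 70:
127^1 ≡ 127
127^2 ≡ 83
127^5 ≡ 41
127^7 ≡ 137
127^10 ≡ 119
127^14 ≡ 25
127^35 ≡ 141
127^70 ≡ 1
So ord_142(127) = 70.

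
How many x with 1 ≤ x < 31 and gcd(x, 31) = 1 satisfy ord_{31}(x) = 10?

φ(31) = 31 − 1 = 30 = 2 · 3 · 5.
In a cyclic group of order 30, there are φ(d) elements of order d for each divisor d of 30, and zero for non-divisors.
10 = 2 · 5 divides 30, and φ(10) = 4.

4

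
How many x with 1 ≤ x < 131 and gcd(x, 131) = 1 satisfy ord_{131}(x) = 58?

φ(131) = 131 − 1 = 130 = 2 · 5 · 13.
In a cyclic group of order 130, there are φ(d) elements of order d for each divisor d of 130, and zero for non-divisors.
Since 58 ∤ 130, the count is 0.

0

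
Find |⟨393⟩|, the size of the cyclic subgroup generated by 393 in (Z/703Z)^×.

36

Since 393 ∈ (Z/703Z)^×, its order divides φ(703) = φ(19·37) = (19−1)·(37−1) = 18·36 = 648 = 2^3 · 3^4.
Divisors of 648: 1, 2, 3, 4, 6, 8, 9, 12, 18, 24, 27, 36, 54, 72, 81, 108, 162, 216, 324, 648.
Test each divisor d:
393^1 ≡ 393
393^2 ≡ 492
393^3 ≡ 31
393^4 ≡ 232
393^6 ≡ 258
393^8 ≡ 396
393^9 ≡ 265
393^12 ≡ 482
393^18 ≡ 628
393^24 ≡ 334
393^27 ≡ 512
393^36 ≡ 1
Hence ord(393) = 36.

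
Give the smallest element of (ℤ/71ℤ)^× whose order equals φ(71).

7

φ(71) = 71 − 1 = 70 = 2 · 5 · 7.
Test candidates g = 2, 3, … against the prime factors q ∈ {2, 5, 7} of φ(71): g is a generator iff g^(70/q) ≢ 1 for every such q.
g = 2: 2^35 ≡ 1 — hits 1, so not a primitive root.
g = 3: 3^35 ≡ 1 — hits 1, so not a primitive root.
g = 4: 4^35 ≡ 1 — hits 1, so not a primitive root.
g = 5: 5^35 ≡ 1 — hits 1, so not a primitive root.
g = 6: 6^35 ≡ 1 — hits 1, so not a primitive root.
g = 7: 7^35 ≡ 70; 7^14 ≡ 54; 7^10 ≡ 45 — none is 1, so 7 is a primitive root.
The smallest primitive root modulo 71 is 7.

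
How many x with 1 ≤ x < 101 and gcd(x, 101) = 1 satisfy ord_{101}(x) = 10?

4

φ(101) = 101 − 1 = 100 = 2^2 · 5^2.
In a cyclic group of order 100, there are φ(d) elements of order d for each divisor d of 100, and zero for non-divisors.
10 = 2 · 5 divides 100, and φ(10) = 4.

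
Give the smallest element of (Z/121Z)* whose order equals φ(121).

φ(121) = φ(11^2) = 11·(11−1) = 110 = 2 · 5 · 11.
Test candidates g = 2, 3, … against the prime factors q ∈ {2, 5, 11} of φ(121): g is a generator iff g^(110/q) ≢ 1 for every such q.
g = 2: 2^55 ≡ 120; 2^22 ≡ 81; 2^10 ≡ 56 — none is 1, so 2 is a primitive root.
Hence the least primitive root of 121 is 2.

2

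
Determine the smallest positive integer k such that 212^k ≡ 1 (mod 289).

By Lagrange's theorem, ord_289(212) divides φ(289) = φ(17^2) = 17·(17−1) = 272 = 2^4 · 17.
Divisors of 272: 1, 2, 4, 8, 16, 17, 34, 68, 136, 272.
Check 212^d mod 289 for each divisor in increasing order:
212^1 ≡ 212 (mod 289)
212^2 ≡ 149 (mod 289)
212^4 ≡ 237 (mod 289)
212^8 ≡ 103 (mod 289)
212^16 ≡ 205 (mod 289)
212^17 ≡ 110 (mod 289)
212^34 ≡ 251 (mod 289)
212^68 ≡ 288 (mod 289)
212^136 ≡ 1 (mod 289) ✓
Hence ord(212) = 136.

136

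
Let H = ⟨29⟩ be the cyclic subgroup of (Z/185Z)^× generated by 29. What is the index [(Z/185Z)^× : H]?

By Lagrange's theorem, ord_185(29) divides φ(185) = φ(5·37) = (5−1)·(37−1) = 4·36 = 144 = 2^4 · 3^2.
Divisors of 144: 1, 2, 3, 4, 6, 8, 9, 12, 16, 18, 24, 36, 48, 72, 144.
Evaluate successive powers at the divisors of 144:
29^1 ≡ 29
29^2 ≡ 101
29^3 ≡ 154
29^4 ≡ 26
29^6 ≡ 36
29^8 ≡ 121
29^9 ≡ 179
29^12 ≡ 1
The order of 29 is 12, so the subgroup it generates has 12 elements.
The index is φ(185) / ord(29) = 144 / 12 = 12.

12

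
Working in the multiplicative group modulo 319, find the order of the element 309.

28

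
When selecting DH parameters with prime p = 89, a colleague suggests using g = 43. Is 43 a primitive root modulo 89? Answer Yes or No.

φ(89) = 89 − 1 = 88 = 2^3 · 11.
It suffices to check that the order of 43 is not a proper divisor of 88: compute 43^(88/q) for q ∈ {2, 11}.
43^44 ≡ 88 (mod 89)  [q = 2: ≢ 1 ✓]
43^8 ≡ 67 (mod 89)  [q = 11: ≢ 1 ✓]
Every test exponent gives a nontrivial residue, hence 43 generates the full group.

Yes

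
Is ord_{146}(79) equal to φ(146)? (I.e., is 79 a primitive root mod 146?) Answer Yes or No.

φ(146) = φ(2)·φ(73) = 1·72 = 72 = 2^3 · 3^2.
Test 79^(72/q) mod 146 for each prime factor q of 72:
79^36 ≡ 1 (mod 146)  [q = 2: ≡ 1 ✗]
79^24 ≡ 137 (mod 146)  [q = 3: ≢ 1 ✓]
Since 79^36 ≡ 1, the order of 79 divides 36 < 72, so 79 is not a primitive root.

No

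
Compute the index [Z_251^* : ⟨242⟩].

The order of 242 must divide φ(251) = 251 − 1 = 250 = 2 · 5^3.
Divisors of 250: 1, 2, 5, 10, 25, 50, 125, 250.
Compute 242^d (mod 251) for the divisors d until we hit 1:
242^1 ≡ 242 (mod 251)
242^2 ≡ 81 (mod 251)
242^5 ≡ 187 (mod 251)
242^10 ≡ 80 (mod 251)
242^25 ≡ 32 (mod 251)
242^50 ≡ 20 (mod 251)
242^125 ≡ 250 (mod 251)
242^250 ≡ 1 (mod 251) ✓
So ord_251(242) = 250, hence |⟨242⟩| = 250.
[(Z/251Z)^× : ⟨242⟩] = 250/250 = 1.

1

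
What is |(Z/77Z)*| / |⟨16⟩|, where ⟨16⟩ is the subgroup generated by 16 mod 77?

4

ord(16) | φ(77) = φ(7·11) = (7−1)·(11−1) = 6·10 = 60 = 2^2 · 3 · 5.
Divisors of 60: 1, 2, 3, 4, 5, 6, 10, 12, 15, 20, 30, 60.
Test each divisor d:
16^1 ≡ 16
16^2 ≡ 25
16^3 ≡ 15
16^4 ≡ 9
16^5 ≡ 67
16^6 ≡ 71
16^10 ≡ 23
16^12 ≡ 36
16^15 ≡ 1
Thus |⟨16⟩| = ord(16) = 15.
The index is φ(77) / ord(16) = 60 / 15 = 4.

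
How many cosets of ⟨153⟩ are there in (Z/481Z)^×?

By Lagrange's theorem, ord_481(153) divides φ(481) = φ(13·37) = (13−1)·(37−1) = 12·36 = 432 = 2^4 · 3^3.
Divisors of 432: 1, 2, 3, 4, 6, 8, 9, 12, 16, 18, 24, 27, 36, 48, 54, 72, 108, 144, 216, 432.
Check 153^d mod 481 for each divisor in increasing order:
153^1 ≡ 153
153^2 ≡ 321
153^3 ≡ 51
153^4 ≡ 107
153^6 ≡ 196
153^8 ≡ 386
153^9 ≡ 376
153^12 ≡ 417
153^16 ≡ 367
153^18 ≡ 443
153^24 ≡ 248
153^27 ≡ 142
153^36 ≡ 1
Thus |⟨153⟩| = ord(153) = 36.
[(Z/481Z)^× : ⟨153⟩] = 432/36 = 12.

12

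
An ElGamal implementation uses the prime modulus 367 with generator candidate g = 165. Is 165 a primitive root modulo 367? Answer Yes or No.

φ(367) = 367 − 1 = 366 = 2 · 3 · 61.
An element g generates (Z/367Z)^× iff g^(366/q) ≢ 1 (mod 367) for each prime q ∈ {2, 3, 61}.
165^183 ≡ 366 (mod 367)  [q = 2: ≢ 1 ✓]
165^122 ≡ 283 (mod 367)  [q = 3: ≢ 1 ✓]
165^6 ≡ 190 (mod 367)  [q = 61: ≢ 1 ✓]
Every test exponent gives a nontrivial residue, hence 165 generates the full group.

Yes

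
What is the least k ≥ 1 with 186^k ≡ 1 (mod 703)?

18

ord(186) | φ(703) = φ(19·37) = (19−1)·(37−1) = 18·36 = 648 = 2^3 · 3^4.
Divisors of 648: 1, 2, 3, 4, 6, 8, 9, 12, 18, 24, 27, 36, 54, 72, 81, 108, 162, 216, 324, 648.
Test each divisor d:
186^1 ≡ 186
186^2 ≡ 149
186^3 ≡ 297
186^4 ≡ 408
186^6 ≡ 334
186^8 ≡ 556
186^9 ≡ 75
186^12 ≡ 482
186^18 ≡ 1
The smallest such exponent is 18, so the order of 186 is 18.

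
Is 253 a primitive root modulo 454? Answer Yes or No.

No

φ(454) = φ(2)·φ(227) = 1·226 = 226 = 2 · 113.
An element g generates (Z/454Z)^× iff g^(226/q) ≢ 1 (mod 454) for each prime q ∈ {2, 113}.
253^113 ≡ 1 (mod 454)  [q = 2: ≡ 1 ✗]
253^2 ≡ 449 (mod 454)  [q = 113: ≢ 1 ✓]
Since 253^113 ≡ 1, the order of 253 divides 113 < 226, so 253 is not a primitive root.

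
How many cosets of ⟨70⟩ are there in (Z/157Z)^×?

1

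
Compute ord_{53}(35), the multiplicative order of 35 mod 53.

ord(35) | φ(53) = 53 − 1 = 52 = 2^2 · 13.
Divisors of 52: 1, 2, 4, 13, 26, 52.
Compute 35^d (mod 53) for the divisors d until we hit 1:
35^1 ≡ 35 (mod 53)
35^2 ≡ 6 (mod 53)
35^4 ≡ 36 (mod 53)
35^13 ≡ 30 (mod 53)
35^26 ≡ 52 (mod 53)
35^52 ≡ 1 (mod 53) ✓
So ord_53(35) = 52.

52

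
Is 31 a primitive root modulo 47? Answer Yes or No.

φ(47) = 47 − 1 = 46 = 2 · 23.
Test 31^(46/q) mod 47 for each prime factor q of 46:
31^23 ≡ 46 (mod 47)  [q = 2: ≢ 1 ✓]
31^2 ≡ 21 (mod 47)  [q = 23: ≢ 1 ✓]
None equal 1, so ord_47(31) = 46: 31 is a primitive root.

Yes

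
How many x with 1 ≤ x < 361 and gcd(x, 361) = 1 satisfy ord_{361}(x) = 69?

0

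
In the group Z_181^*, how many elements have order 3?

φ(181) = 181 − 1 = 180 = 2^2 · 3^2 · 5.
In a cyclic group of order 180, there are φ(d) elements of order d for each divisor d of 180, and zero for non-divisors.
3 | 180, and φ(3) = 3 − 1 = 2.

2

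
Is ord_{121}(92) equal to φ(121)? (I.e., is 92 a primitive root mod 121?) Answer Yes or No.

No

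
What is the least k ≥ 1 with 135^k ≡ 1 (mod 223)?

111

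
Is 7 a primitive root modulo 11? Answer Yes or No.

Yes

φ(11) = 11 − 1 = 10 = 2 · 5.
7 is a primitive root mod 11 iff 7^(φ(11)/q) ≢ 1 for every prime q | φ(11), i.e. q ∈ {2, 5}.
7^5 ≡ 10 (mod 11)  [q = 2: ≢ 1 ✓]
7^2 ≡ 5 (mod 11)  [q = 5: ≢ 1 ✓]
All checks pass, so 7 has order 10 and is a primitive root modulo 11.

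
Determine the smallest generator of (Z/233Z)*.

φ(233) = 233 − 1 = 232 = 2^3 · 29.
g is a primitive root iff g^(232/q) ≢ 1 (mod 233) for each prime q ∈ {2, 29}.
g = 2: 2^116 ≡ 1 — hits 1, so not a primitive root.
g = 3: 3^116 ≡ 232; 3^8 ≡ 37 — none is 1, so 3 is a primitive root.
The smallest primitive root modulo 233 is 3.

3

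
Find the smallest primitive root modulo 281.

3

φ(281) = 281 − 1 = 280 = 2^3 · 5 · 7.
Test candidates g = 2, 3, … against the prime factors q ∈ {2, 5, 7} of φ(281): g is a generator iff g^(280/q) ≢ 1 for every such q.
g = 2: 2^140 ≡ 1 — hits 1, so not a primitive root.
g = 3: 3^140 ≡ 280; 3^56 ≡ 86; 3^40 ≡ 249 — none is 1, so 3 is a primitive root.
The smallest primitive root modulo 281 is 3.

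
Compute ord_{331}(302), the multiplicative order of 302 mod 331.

The order of 302 must divide φ(331) = 331 − 1 = 330 = 2 · 3 · 5 · 11.
Divisors of 330: 1, 2, 3, 5, 6, 10, 11, 15, 22, 30, 33, 55, 66, 110, 165, 330.
Check 302^d mod 331 for each divisor in increasing order:
302^1 ≡ 302
302^2 ≡ 179
302^3 ≡ 105
302^5 ≡ 259
302^6 ≡ 102
302^10 ≡ 219
302^11 ≡ 269
302^15 ≡ 120
302^22 ≡ 203
302^30 ≡ 167
302^33 ≡ 323
302^55 ≡ 31
302^66 ≡ 64
302^110 ≡ 299
302^165 ≡ 1
Hence ord(302) = 165.

165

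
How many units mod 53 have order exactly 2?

φ(53) = 53 − 1 = 52 = 2^2 · 13.
(Z/53Z)^× is cyclic (|G| = 52); a cyclic group of order m has exactly φ(d) elements of each order d | m, and none otherwise.
2 | 52, and φ(2) = 2 − 1 = 1.

1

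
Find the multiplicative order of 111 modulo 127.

14

The order of 111 must divide φ(127) = 127 − 1 = 126 = 2 · 3^2 · 7.
Divisors of 126: 1, 2, 3, 6, 7, 9, 14, 18, 21, 42, 63, 126.
Check 111^d mod 127 for each divisor in increasing order:
111^1 ≡ 111 (mod 127)
111^2 ≡ 2 (mod 127)
111^3 ≡ 95 (mod 127)
111^6 ≡ 8 (mod 127)
111^7 ≡ 126 (mod 127)
111^9 ≡ 125 (mod 127)
111^14 ≡ 1 (mod 127) ✓
The smallest such exponent is 14, so the order of 111 is 14.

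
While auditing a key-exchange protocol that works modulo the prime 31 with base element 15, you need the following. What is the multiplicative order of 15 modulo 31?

10

By Lagrange's theorem, ord_31(15) divides φ(31) = 31 − 1 = 30 = 2 · 3 · 5.
Divisors of 30: 1, 2, 3, 5, 6, 10, 15, 30.
Evaluate successive powers at the divisors of 30:
15^1 ≡ 15 (mod 31)
15^2 ≡ 8 (mod 31)
15^3 ≡ 27 (mod 31)
15^5 ≡ 30 (mod 31)
15^6 ≡ 16 (mod 31)
15^10 ≡ 1 (mod 31) ✓
Hence ord(15) = 10.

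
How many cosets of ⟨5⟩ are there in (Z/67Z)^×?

3

The order of 5 must divide φ(67) = 67 − 1 = 66 = 2 · 3 · 11.
Divisors of 66: 1, 2, 3, 6, 11, 22, 33, 66.
Check 5^d mod 67 for each divisor in increasing order:
5^1 ≡ 5 (mod 67)
5^2 ≡ 25 (mod 67)
5^3 ≡ 58 (mod 67)
5^6 ≡ 14 (mod 67)
5^11 ≡ 66 (mod 67)
5^22 ≡ 1 (mod 67) ✓
The order of 5 is 22, so the subgroup it generates has 22 elements.
Index = |(Z/67Z)^×| / |⟨5⟩| = 66 / 22 = 3.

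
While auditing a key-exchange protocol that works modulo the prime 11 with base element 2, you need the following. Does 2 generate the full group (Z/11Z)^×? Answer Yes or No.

Yes

φ(11) = 11 − 1 = 10 = 2 · 5.
An element g generates (Z/11Z)^× iff g^(10/q) ≢ 1 (mod 11) for each prime q ∈ {2, 5}.
2^5 ≡ 10 (mod 11)  [q = 2: ≢ 1 ✓]
2^2 ≡ 4 (mod 11)  [q = 5: ≢ 1 ✓]
All checks pass, so 2 has order 10 and is a primitive root modulo 11.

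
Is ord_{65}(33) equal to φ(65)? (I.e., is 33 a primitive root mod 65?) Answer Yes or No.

No

65 = 5 · 13 is a product of two distinct odd primes, so (Z/65Z)^× ≅ (Z/5Z)^× × (Z/13Z)^× is not cyclic.
No primitive root modulo 65 exists; in particular 33 is not one.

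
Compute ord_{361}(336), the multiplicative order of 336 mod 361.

ord(336) | φ(361) = φ(19^2) = 19·(19−1) = 342 = 2 · 3^2 · 19.
Divisors of 342: 1, 2, 3, 6, 9, 18, 19, 38, 57, 114, 171, 342.
Test each divisor d:
336^1 ≡ 336 (mod 361)
336^2 ≡ 264 (mod 361)
336^3 ≡ 259 (mod 361)
336^6 ≡ 296 (mod 361)
336^9 ≡ 132 (mod 361)
336^18 ≡ 96 (mod 361)
336^19 ≡ 127 (mod 361)
336^38 ≡ 245 (mod 361)
336^57 ≡ 69 (mod 361)
336^114 ≡ 68 (mod 361)
336^171 ≡ 360 (mod 361)
336^342 ≡ 1 (mod 361) ✓
Hence ord(336) = 342.

342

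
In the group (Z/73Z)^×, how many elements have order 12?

4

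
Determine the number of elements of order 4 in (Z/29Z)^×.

2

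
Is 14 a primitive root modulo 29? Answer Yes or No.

Yes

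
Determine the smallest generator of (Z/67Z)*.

2

φ(67) = 67 − 1 = 66 = 2 · 3 · 11.
Test candidates g = 2, 3, … against the prime factors q ∈ {2, 3, 11} of φ(67): g is a generator iff g^(66/q) ≢ 1 for every such q.
g = 2: 2^33 ≡ 66; 2^22 ≡ 37; 2^6 ≡ 64 — none is 1, so 2 is a primitive root.
Hence the least primitive root of 67 is 2.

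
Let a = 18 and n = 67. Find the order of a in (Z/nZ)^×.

66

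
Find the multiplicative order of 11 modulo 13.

12

The order of 11 must divide φ(13) = 13 − 1 = 12 = 2^2 · 3.
Divisors of 12: 1, 2, 3, 4, 6, 12.
Compute 11^d (mod 13) for the divisors d until we hit 1:
11^1 ≡ 11 (mod 13)
11^2 ≡ 4 (mod 13)
11^3 ≡ 5 (mod 13)
11^4 ≡ 3 (mod 13)
11^6 ≡ 12 (mod 13)
11^12 ≡ 1 (mod 13) ✓
So ord_13(11) = 12.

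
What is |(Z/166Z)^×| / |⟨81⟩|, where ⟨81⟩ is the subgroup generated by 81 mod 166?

The order of 81 must divide φ(166) = φ(2)·φ(83) = 1·82 = 82 = 2 · 41.
Divisors of 82: 1, 2, 41, 82.
Evaluate successive powers at the divisors of 82:
81^1 ≡ 81 (mod 166)
81^2 ≡ 87 (mod 166)
81^41 ≡ 1 (mod 166) ✓
The order of 81 is 41, so the subgroup it generates has 41 elements.
[(Z/166Z)^× : ⟨81⟩] = 82/41 = 2.

2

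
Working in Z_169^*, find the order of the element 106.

The order of 106 must divide φ(169) = φ(13^2) = 13·(13−1) = 156 = 2^2 · 3 · 13.
Divisors of 156: 1, 2, 3, 4, 6, 12, 13, 26, 39, 52, 78, 156.
Compute 106^d (mod 169) for the divisors d until we hit 1:
106^1 ≡ 106 (mod 169)
106^2 ≡ 82 (mod 169)
106^3 ≡ 73 (mod 169)
106^4 ≡ 133 (mod 169)
106^6 ≡ 90 (mod 169)
106^12 ≡ 157 (mod 169)
106^13 ≡ 80 (mod 169)
106^26 ≡ 147 (mod 169)
106^39 ≡ 99 (mod 169)
106^52 ≡ 146 (mod 169)
106^78 ≡ 168 (mod 169)
106^156 ≡ 1 (mod 169) ✓
Therefore the multiplicative order of 106 modulo 169 is 156.

156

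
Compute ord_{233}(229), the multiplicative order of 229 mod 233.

The order of 229 must divide φ(233) = 233 − 1 = 232 = 2^3 · 29.
Divisors of 232: 1, 2, 4, 8, 29, 58, 116, 232.
Check 229^d mod 233 for each divisor in increasing order:
229^1 ≡ 229 (mod 233)
229^2 ≡ 16 (mod 233)
229^4 ≡ 23 (mod 233)
229^8 ≡ 63 (mod 233)
229^29 ≡ 232 (mod 233)
229^58 ≡ 1 (mod 233) ✓
The smallest such exponent is 58, so the order of 229 is 58.

58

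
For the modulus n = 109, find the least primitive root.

φ(109) = 109 − 1 = 108 = 2^2 · 3^3.
g is a primitive root iff g^(108/q) ≢ 1 (mod 109) for each prime q ∈ {2, 3}.
g = 2: 2^54 ≡ 108; 2^36 ≡ 1 — hits 1, so not a primitive root.
g = 3: 3^54 ≡ 1 — hits 1, so not a primitive root.
g = 4: 4^54 ≡ 1 — hits 1, so not a primitive root.
g = 5: 5^54 ≡ 1 — hits 1, so not a primitive root.
g = 6: 6^54 ≡ 108; 6^36 ≡ 63 — none is 1, so 6 is a primitive root.
The smallest primitive root modulo 109 is 6.

6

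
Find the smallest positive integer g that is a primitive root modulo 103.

5

φ(103) = 103 − 1 = 102 = 2 · 3 · 17.
g is a primitive root iff g^(102/q) ≢ 1 (mod 103) for each prime q ∈ {2, 3, 17}.
g = 2: 2^51 ≡ 1 — hits 1, so not a primitive root.
g = 3: 3^51 ≡ 102; 3^34 ≡ 1 — hits 1, so not a primitive root.
g = 4: 4^51 ≡ 1 — hits 1, so not a primitive root.
g = 5: 5^51 ≡ 102; 5^34 ≡ 56; 5^6 ≡ 72 — none is 1, so 5 is a primitive root.
The smallest primitive root modulo 103 is 5.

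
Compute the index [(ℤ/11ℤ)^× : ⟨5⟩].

2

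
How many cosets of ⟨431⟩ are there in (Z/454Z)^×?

By Lagrange's theorem, ord_454(431) divides φ(454) = φ(2)·φ(227) = 1·226 = 226 = 2 · 113.
Divisors of 226: 1, 2, 113, 226.
Test each divisor d:
431^1 ≡ 431 (mod 454)
431^2 ≡ 75 (mod 454)
431^113 ≡ 453 (mod 454)
431^226 ≡ 1 (mod 454) ✓
Thus |⟨431⟩| = ord(431) = 226.
The index is φ(454) / ord(431) = 226 / 226 = 1.

1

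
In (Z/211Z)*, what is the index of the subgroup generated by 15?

35

ord(15) | φ(211) = 211 − 1 = 210 = 2 · 3 · 5 · 7.
Divisors of 210: 1, 2, 3, 5, 6, 7, 10, 14, 15, 21, 30, 35, 42, 70, 105, 210.
Check 15^d mod 211 for each divisor in increasing order:
15^1 ≡ 15 (mod 211)
15^2 ≡ 14 (mod 211)
15^3 ≡ 210 (mod 211)
15^5 ≡ 197 (mod 211)
15^6 ≡ 1 (mod 211) ✓
The order of 15 is 6, so the subgroup it generates has 6 elements.
The index is φ(211) / ord(15) = 210 / 6 = 35.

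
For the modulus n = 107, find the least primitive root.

2

φ(107) = 107 − 1 = 106 = 2 · 53.
g is a primitive root iff g^(106/q) ≢ 1 (mod 107) for each prime q ∈ {2, 53}.
g = 2: 2^53 ≡ 106; 2^2 ≡ 4 — none is 1, so 2 is a primitive root.
So 2 is the smallest generator of (Z/107Z)^×.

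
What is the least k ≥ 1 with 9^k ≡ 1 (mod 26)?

3

Since 9 ∈ (Z/26Z)^×, its order divides φ(26) = φ(2)·φ(13) = 1·12 = 12 = 2^2 · 3.
Divisors of 12: 1, 2, 3, 4, 6, 12.
Test each divisor d:
9^1 ≡ 9 (mod 26)
9^2 ≡ 3 (mod 26)
9^3 ≡ 1 (mod 26) ✓
Hence ord(9) = 3.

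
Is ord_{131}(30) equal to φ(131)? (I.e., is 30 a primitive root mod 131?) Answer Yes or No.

φ(131) = 131 − 1 = 130 = 2 · 5 · 13.
Test 30^(130/q) mod 131 for each prime factor q of 130:
30^65 ≡ 130 (mod 131)  [q = 2: ≢ 1 ✓]
30^26 ≡ 89 (mod 131)  [q = 5: ≢ 1 ✓]
30^10 ≡ 52 (mod 131)  [q = 13: ≢ 1 ✓]
All checks pass, so 30 has order 130 and is a primitive root modulo 131.

Yes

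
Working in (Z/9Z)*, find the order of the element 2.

6

The order of 2 must divide φ(9) = φ(3^2) = 3·(3−1) = 6 = 2 · 3.
Divisors of 6: 1, 2, 3, 6.
Test each divisor d:
2^1 ≡ 2
2^2 ≡ 4
2^3 ≡ 8
2^6 ≡ 1
So ord_9(2) = 6.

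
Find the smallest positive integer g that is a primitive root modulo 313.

10

φ(313) = 313 − 1 = 312 = 2^3 · 3 · 13.
g is a primitive root iff g^(312/q) ≢ 1 (mod 313) for each prime q ∈ {2, 3, 13}.
g = 2: 2^156 ≡ 1 — hits 1, so not a primitive root.
g = 3: 3^156 ≡ 1 — hits 1, so not a primitive root.
g = 4: 4^156 ≡ 1 — hits 1, so not a primitive root.
g = 5: 5^156 ≡ 312; 5^104 ≡ 1 — hits 1, so not a primitive root.
g = 6: 6^156 ≡ 1 — hits 1, so not a primitive root.
g = 7: 7^156 ≡ 312; 7^104 ≡ 1 — hits 1, so not a primitive root.
g = 8: 8^156 ≡ 1 — hits 1, so not a primitive root.
g = 9: 9^156 ≡ 1 — hits 1, so not a primitive root.
g = 10: 10^156 ≡ 312; 10^104 ≡ 214; 10^24 ≡ 103 — none is 1, so 10 is a primitive root.
The smallest primitive root modulo 313 is 10.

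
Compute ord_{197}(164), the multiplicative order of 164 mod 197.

7

ord(164) | φ(197) = 197 − 1 = 196 = 2^2 · 7^2.
Divisors of 196: 1, 2, 4, 7, 14, 28, 49, 98, 196.
Compute 164^d (mod 197) for the divisors d until we hit 1:
164^1 ≡ 164 (mod 197)
164^2 ≡ 104 (mod 197)
164^4 ≡ 178 (mod 197)
164^7 ≡ 1 (mod 197) ✓
So ord_197(164) = 7.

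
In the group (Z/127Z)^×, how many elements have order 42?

12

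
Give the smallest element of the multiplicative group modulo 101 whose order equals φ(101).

φ(101) = 101 − 1 = 100 = 2^2 · 5^2.
g is a primitive root iff g^(100/q) ≢ 1 (mod 101) for each prime q ∈ {2, 5}.
g = 2: 2^50 ≡ 100; 2^20 ≡ 95 — none is 1, so 2 is a primitive root.
Hence the least primitive root of 101 is 2.

2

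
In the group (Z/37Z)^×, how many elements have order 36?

12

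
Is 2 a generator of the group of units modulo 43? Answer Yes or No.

φ(43) = 43 − 1 = 42 = 2 · 3 · 7.
It suffices to check that the order of 2 is not a proper divisor of 42: compute 2^(42/q) for q ∈ {2, 3, 7}.
2^21 ≡ 42 (mod 43)  [q = 2: ≢ 1 ✓]
2^14 ≡ 1 (mod 43)  [q = 3: ≡ 1 ✗]
2^6 ≡ 21 (mod 43)  [q = 7: ≢ 1 ✓]
2^14 ≡ 1 shows ord(2) | 14, strictly less than φ(43); not a primitive root.

No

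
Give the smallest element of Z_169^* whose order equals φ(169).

2

φ(169) = φ(13^2) = 13·(13−1) = 156 = 2^2 · 3 · 13.
g is a primitive root iff g^(156/q) ≢ 1 (mod 169) for each prime q ∈ {2, 3, 13}.
g = 2: 2^78 ≡ 168; 2^52 ≡ 146; 2^12 ≡ 40 — none is 1, so 2 is a primitive root.
So 2 is the smallest generator of (Z/169Z)^×.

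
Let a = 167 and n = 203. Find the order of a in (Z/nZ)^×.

14

By Lagrange's theorem, ord_203(167) divides φ(203) = φ(7·29) = (7−1)·(29−1) = 6·28 = 168 = 2^3 · 3 · 7.
Divisors of 168: 1, 2, 3, 4, 6, 7, 8, 12, 14, 21, 24, 28, 42, 56, 84, 168.
Compute 167^d (mod 203) for the divisors d until we hit 1:
167^1 ≡ 167 (mod 203)
167^2 ≡ 78 (mod 203)
167^3 ≡ 34 (mod 203)
167^4 ≡ 197 (mod 203)
167^6 ≡ 141 (mod 203)
167^7 ≡ 202 (mod 203)
167^8 ≡ 36 (mod 203)
167^12 ≡ 190 (mod 203)
167^14 ≡ 1 (mod 203) ✓
Hence ord(167) = 14.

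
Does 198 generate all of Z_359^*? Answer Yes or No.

φ(359) = 359 − 1 = 358 = 2 · 179.
198 is a primitive root mod 359 iff 198^(φ(359)/q) ≢ 1 for every prime q | φ(359), i.e. q ∈ {2, 179}.
198^179 ≡ 1 (mod 359)  [q = 2: ≡ 1 ✗]
198^2 ≡ 73 (mod 359)  [q = 179: ≢ 1 ✓]
198^179 ≡ 1 shows ord(198) | 179, strictly less than φ(359); not a primitive root.

No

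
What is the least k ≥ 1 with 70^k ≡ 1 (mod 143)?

Since 70 ∈ (Z/143Z)^×, its order divides φ(143) = φ(11·13) = (11−1)·(13−1) = 10·12 = 120 = 2^3 · 3 · 5.
Divisors of 120: 1, 2, 3, 4, 5, 6, 8, 10, 12, 15, 20, 24, 30, 40, 60, 120.
Evaluate successive powers at the divisors of 120:
70^1 ≡ 70
70^2 ≡ 38
70^3 ≡ 86
70^4 ≡ 14
70^5 ≡ 122
70^6 ≡ 103
70^8 ≡ 53
70^10 ≡ 12
70^12 ≡ 27
70^15 ≡ 34
70^20 ≡ 1
The smallest such exponent is 20, so the order of 70 is 20.

20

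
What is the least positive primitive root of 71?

7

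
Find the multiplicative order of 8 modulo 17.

8

Since 8 ∈ (Z/17Z)^×, its order divides φ(17) = 17 − 1 = 16 = 2^4.
Divisors of 16: 1, 2, 4, 8, 16.
Test each divisor d:
8^1 ≡ 8
8^2 ≡ 13
8^4 ≡ 16
8^8 ≡ 1
So ord_17(8) = 8.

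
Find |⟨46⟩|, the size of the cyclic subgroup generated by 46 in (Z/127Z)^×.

The order of 46 must divide φ(127) = 127 − 1 = 126 = 2 · 3^2 · 7.
Divisors of 126: 1, 2, 3, 6, 7, 9, 14, 18, 21, 42, 63, 126.
Evaluate successive powers at the divisors of 126:
46^1 ≡ 46 (mod 127)
46^2 ≡ 84 (mod 127)
46^3 ≡ 54 (mod 127)
46^6 ≡ 122 (mod 127)
46^7 ≡ 24 (mod 127)
46^9 ≡ 111 (mod 127)
46^14 ≡ 68 (mod 127)
46^18 ≡ 2 (mod 127)
46^21 ≡ 108 (mod 127)
46^42 ≡ 107 (mod 127)
46^63 ≡ 126 (mod 127)
46^126 ≡ 1 (mod 127) ✓
So ord_127(46) = 126.

126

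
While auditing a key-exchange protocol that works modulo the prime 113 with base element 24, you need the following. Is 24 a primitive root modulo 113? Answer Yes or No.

Yes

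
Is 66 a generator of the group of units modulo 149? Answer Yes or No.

Yes

φ(149) = 149 − 1 = 148 = 2^2 · 37.
An element g generates (Z/149Z)^× iff g^(148/q) ≢ 1 (mod 149) for each prime q ∈ {2, 37}.
66^74 ≡ 148 (mod 149)  [q = 2: ≢ 1 ✓]
66^4 ≡ 33 (mod 149)  [q = 37: ≢ 1 ✓]
None equal 1, so ord_149(66) = 148: 66 is a primitive root.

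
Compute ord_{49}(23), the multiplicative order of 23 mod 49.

Since 23 ∈ (Z/49Z)^×, its order divides φ(49) = φ(7^2) = 7·(7−1) = 42 = 2 · 3 · 7.
Divisors of 42: 1, 2, 3, 6, 7, 14, 21, 42.
Evaluate successive powers at the divisors of 42:
23^1 ≡ 23 (mod 49)
23^2 ≡ 39 (mod 49)
23^3 ≡ 15 (mod 49)
23^6 ≡ 29 (mod 49)
23^7 ≡ 30 (mod 49)
23^14 ≡ 18 (mod 49)
23^21 ≡ 1 (mod 49) ✓
So ord_49(23) = 21.

21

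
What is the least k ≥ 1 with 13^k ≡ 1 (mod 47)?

46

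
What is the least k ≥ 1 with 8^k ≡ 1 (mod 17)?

8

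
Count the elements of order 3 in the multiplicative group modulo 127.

2

φ(127) = 127 − 1 = 126 = 2 · 3^2 · 7.
In a cyclic group of order 126, there are φ(d) elements of order d for each divisor d of 126, and zero for non-divisors.
3 | 126, and φ(3) = 3 − 1 = 2.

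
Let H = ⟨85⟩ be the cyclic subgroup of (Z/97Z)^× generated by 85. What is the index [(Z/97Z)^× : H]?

6

Since 85 ∈ (Z/97Z)^×, its order divides φ(97) = 97 − 1 = 96 = 2^5 · 3.
Divisors of 96: 1, 2, 3, 4, 6, 8, 12, 16, 24, 32, 48, 96.
Compute 85^d (mod 97) for the divisors d until we hit 1:
85^1 ≡ 85 (mod 97)
85^2 ≡ 47 (mod 97)
85^3 ≡ 18 (mod 97)
85^4 ≡ 75 (mod 97)
85^6 ≡ 33 (mod 97)
85^8 ≡ 96 (mod 97)
85^12 ≡ 22 (mod 97)
85^16 ≡ 1 (mod 97) ✓
Thus |⟨85⟩| = ord(85) = 16.
Index = |(Z/97Z)^×| / |⟨85⟩| = 96 / 16 = 6.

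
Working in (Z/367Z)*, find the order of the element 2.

183

Since 2 ∈ (Z/367Z)^×, its order divides φ(367) = 367 − 1 = 366 = 2 · 3 · 61.
Divisors of 366: 1, 2, 3, 6, 61, 122, 183, 366.
Compute 2^d (mod 367) for the divisors d until we hit 1:
2^1 ≡ 2 (mod 367)
2^2 ≡ 4 (mod 367)
2^3 ≡ 8 (mod 367)
2^6 ≡ 64 (mod 367)
2^61 ≡ 83 (mod 367)
2^122 ≡ 283 (mod 367)
2^183 ≡ 1 (mod 367) ✓
Hence ord(2) = 183.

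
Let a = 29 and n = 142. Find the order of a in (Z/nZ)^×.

35

Since 29 ∈ (Z/142Z)^×, its order divides φ(142) = φ(2)·φ(71) = 1·70 = 70 = 2 · 5 · 7.
Divisors of 70: 1, 2, 5, 7, 10, 14, 35, 70.
Check 29^d mod 142 for each divisor in increasing order:
29^1 ≡ 29 (mod 142)
29^2 ≡ 131 (mod 142)
29^5 ≡ 101 (mod 142)
29^7 ≡ 25 (mod 142)
29^10 ≡ 119 (mod 142)
29^14 ≡ 57 (mod 142)
29^35 ≡ 1 (mod 142) ✓
So ord_142(29) = 35.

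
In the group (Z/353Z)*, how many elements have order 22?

10

φ(353) = 353 − 1 = 352 = 2^5 · 11.
Since (Z/353Z)^× is cyclic of order 352, the number of elements of order d is φ(d) when d | 352 and 0 otherwise.
22 = 2 · 11 divides 352, and φ(22) = 10.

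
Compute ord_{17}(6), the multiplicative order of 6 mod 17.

The order of 6 must divide φ(17) = 17 − 1 = 16 = 2^4.
Divisors of 16: 1, 2, 4, 8, 16.
Compute 6^d (mod 17) for the divisors d until we hit 1:
6^1 ≡ 6 (mod 17)
6^2 ≡ 2 (mod 17)
6^4 ≡ 4 (mod 17)
6^8 ≡ 16 (mod 17)
6^16 ≡ 1 (mod 17) ✓
The smallest such exponent is 16, so the order of 6 is 16.

16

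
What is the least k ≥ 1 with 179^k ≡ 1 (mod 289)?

8

The order of 179 must divide φ(289) = φ(17^2) = 17·(17−1) = 272 = 2^4 · 17.
Divisors of 272: 1, 2, 4, 8, 16, 17, 34, 68, 136, 272.
Compute 179^d (mod 289) for the divisors d until we hit 1:
179^1 ≡ 179 (mod 289)
179^2 ≡ 251 (mod 289)
179^4 ≡ 288 (mod 289)
179^8 ≡ 1 (mod 289) ✓
The smallest such exponent is 8, so the order of 179 is 8.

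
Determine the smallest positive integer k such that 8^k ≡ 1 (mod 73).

By Lagrange's theorem, ord_73(8) divides φ(73) = 73 − 1 = 72 = 2^3 · 3^2.
Divisors of 72: 1, 2, 3, 4, 6, 8, 9, 12, 18, 24, 36, 72.
Check 8^d mod 73 for each divisor in increasing order:
8^1 ≡ 8
8^2 ≡ 64
8^3 ≡ 1
So ord_73(8) = 3.

3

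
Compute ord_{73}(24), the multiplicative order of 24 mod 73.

Since 24 ∈ (Z/73Z)^×, its order divides φ(73) = 73 − 1 = 72 = 2^3 · 3^2.
Divisors of 72: 1, 2, 3, 4, 6, 8, 9, 12, 18, 24, 36, 72.
Check 24^d mod 73 for each divisor in increasing order:
24^1 ≡ 24 (mod 73)
24^2 ≡ 65 (mod 73)
24^3 ≡ 27 (mod 73)
24^4 ≡ 64 (mod 73)
24^6 ≡ 72 (mod 73)
24^8 ≡ 8 (mod 73)
24^9 ≡ 46 (mod 73)
24^12 ≡ 1 (mod 73) ✓
So ord_73(24) = 12.

12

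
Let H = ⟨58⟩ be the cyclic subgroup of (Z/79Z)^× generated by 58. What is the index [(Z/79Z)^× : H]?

ord(58) | φ(79) = 79 − 1 = 78 = 2 · 3 · 13.
Divisors of 78: 1, 2, 3, 6, 13, 26, 39, 78.
Compute 58^d (mod 79) for the divisors d until we hit 1:
58^1 ≡ 58
58^2 ≡ 46
58^3 ≡ 61
58^6 ≡ 8
58^13 ≡ 78
58^26 ≡ 1
Thus |⟨58⟩| = ord(58) = 26.
Index = |(Z/79Z)^×| / |⟨58⟩| = 78 / 26 = 3.

3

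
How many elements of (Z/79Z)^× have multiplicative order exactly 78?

24

φ(79) = 79 − 1 = 78 = 2 · 3 · 13.
In a cyclic group of order 78, there are φ(d) elements of order d for each divisor d of 78, and zero for non-divisors.
78 = 2 · 3 · 13 divides 78, and φ(78) = 24.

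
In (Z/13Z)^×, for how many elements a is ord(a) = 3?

2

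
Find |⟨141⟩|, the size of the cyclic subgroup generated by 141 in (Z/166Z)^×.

82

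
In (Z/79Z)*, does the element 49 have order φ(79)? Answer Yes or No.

φ(79) = 79 − 1 = 78 = 2 · 3 · 13.
It suffices to check that the order of 49 is not a proper divisor of 78: compute 49^(78/q) for q ∈ {2, 3, 13}.
49^39 ≡ 1 (mod 79)  [q = 2: ≡ 1 ✗]
49^26 ≡ 23 (mod 79)  [q = 3: ≢ 1 ✓]
49^6 ≡ 8 (mod 79)  [q = 13: ≢ 1 ✓]
The check at q = 2 fails, so 49 generates a proper subgroup.

No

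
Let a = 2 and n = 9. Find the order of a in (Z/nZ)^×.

6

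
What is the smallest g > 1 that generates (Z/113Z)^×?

φ(113) = 113 − 1 = 112 = 2^4 · 7.
Test candidates g = 2, 3, … against the prime factors q ∈ {2, 7} of φ(113): g is a generator iff g^(112/q) ≢ 1 for every such q.
g = 2: 2^56 ≡ 1 — hits 1, so not a primitive root.
g = 3: 3^56 ≡ 112; 3^16 ≡ 49 — none is 1, so 3 is a primitive root.
Hence the least primitive root of 113 is 3.

3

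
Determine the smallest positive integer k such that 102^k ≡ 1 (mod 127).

42

Since 102 ∈ (Z/127Z)^×, its order divides φ(127) = 127 − 1 = 126 = 2 · 3^2 · 7.
Divisors of 126: 1, 2, 3, 6, 7, 9, 14, 18, 21, 42, 63, 126.
Test each divisor d:
102^1 ≡ 102
102^2 ≡ 117
102^3 ≡ 123
102^6 ≡ 16
102^7 ≡ 108
102^9 ≡ 63
102^14 ≡ 107
102^18 ≡ 32
102^21 ≡ 126
102^42 ≡ 1
Therefore the multiplicative order of 102 modulo 127 is 42.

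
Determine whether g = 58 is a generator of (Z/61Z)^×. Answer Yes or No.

No

φ(61) = 61 − 1 = 60 = 2^2 · 3 · 5.
It suffices to check that the order of 58 is not a proper divisor of 60: compute 58^(60/q) for q ∈ {2, 3, 5}.
58^30 ≡ 1 (mod 61)  [q = 2: ≡ 1 ✗]
58^20 ≡ 1 (mod 61)  [q = 3: ≡ 1 ✗]
58^12 ≡ 9 (mod 61)  [q = 5: ≢ 1 ✓]
Since 58^30 ≡ 1, the order of 58 divides 30 < 60, so 58 is not a primitive root.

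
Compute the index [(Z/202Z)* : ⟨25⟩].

4

By Lagrange's theorem, ord_202(25) divides φ(202) = φ(2)·φ(101) = 1·100 = 100 = 2^2 · 5^2.
Divisors of 100: 1, 2, 4, 5, 10, 20, 25, 50, 100.
Check 25^d mod 202 for each divisor in increasing order:
25^1 ≡ 25
25^2 ≡ 19
25^4 ≡ 159
25^5 ≡ 137
25^10 ≡ 185
25^20 ≡ 87
25^25 ≡ 1
The order of 25 is 25, so the subgroup it generates has 25 elements.
[(Z/202Z)^× : ⟨25⟩] = 100/25 = 4.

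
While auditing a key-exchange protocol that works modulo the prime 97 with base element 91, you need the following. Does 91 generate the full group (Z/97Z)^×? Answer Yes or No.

No

φ(97) = 97 − 1 = 96 = 2^5 · 3.
Test 91^(96/q) mod 97 for each prime factor q of 96:
91^48 ≡ 1 (mod 97)  [q = 2: ≡ 1 ✗]
91^32 ≡ 61 (mod 97)  [q = 3: ≢ 1 ✓]
Since 91^48 ≡ 1, the order of 91 divides 48 < 96, so 91 is not a primitive root.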